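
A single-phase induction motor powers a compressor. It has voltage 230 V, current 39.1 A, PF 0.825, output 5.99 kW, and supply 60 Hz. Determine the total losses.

P_in = V·I·cosφ = 230×39.1×0.825 = 7419 W
P_out = 5990 W
Losses = P_in − P_out = 7419 − 5990 = 1429 W

1.43 kW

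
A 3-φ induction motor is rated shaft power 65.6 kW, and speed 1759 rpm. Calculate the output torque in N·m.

ω = 2π × 1759/60 = 184.2 rad/s
τ = P/ω = 65600/184.2 = 356 N·m

356 N·m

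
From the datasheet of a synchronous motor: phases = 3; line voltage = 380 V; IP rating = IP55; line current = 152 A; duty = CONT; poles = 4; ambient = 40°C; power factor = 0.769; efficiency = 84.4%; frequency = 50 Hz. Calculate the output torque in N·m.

P_in = √3·V·I·cosφ = 1.732 × 380 × 152 × 0.769 = 76931 W
P_out = η·P_in = 0.844 × 76931 = 64930 W
n = n_s = 120×50/4 = 1500 rpm (synchronous)
ω = 2π×1500/60 = 157.1 rad/s
τ = P_out/ω = 64930/157.1 = 413 N·m

413 N·m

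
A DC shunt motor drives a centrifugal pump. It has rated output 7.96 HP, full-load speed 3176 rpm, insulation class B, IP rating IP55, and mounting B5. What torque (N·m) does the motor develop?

17.9 N·m

P_out = 7.96 × 746 = 5938 W
ω = 2π × 3176/60 = 332.6 rad/s
τ = P_out/ω = 5938/332.6 = 17.9 N·m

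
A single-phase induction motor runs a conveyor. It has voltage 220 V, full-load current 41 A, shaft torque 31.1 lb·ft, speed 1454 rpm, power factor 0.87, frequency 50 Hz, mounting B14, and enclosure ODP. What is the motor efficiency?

81.8 %

τ = 31.1 lb·ft × 1.356 = 42.17 N·m
ω = 2π × 1454/60 = 152.3 rad/s; P_out = τω = 42.17 × 152.3 = 6422 W
P_in = V·I·cosφ = 220 × 41 × 0.87 = 7847 W
η = P_out / P_in = 6422 / 7847 = 0.818 = 81.8%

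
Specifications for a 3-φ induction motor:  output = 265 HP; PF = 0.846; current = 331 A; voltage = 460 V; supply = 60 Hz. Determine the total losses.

P_in = √3·V·I·cosφ = 1.732×460×331×0.846 = 223102 W
P_out = 265×746 = 197690 W
Losses = P_in − P_out = 223102 − 197690 = 25412 W

25400 W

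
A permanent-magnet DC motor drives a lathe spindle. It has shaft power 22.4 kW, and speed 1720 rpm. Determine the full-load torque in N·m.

124 N·m

ω = 2π × 1720/60 = 180.1 rad/s
τ = P/ω = 22400/180.1 = 124 N·m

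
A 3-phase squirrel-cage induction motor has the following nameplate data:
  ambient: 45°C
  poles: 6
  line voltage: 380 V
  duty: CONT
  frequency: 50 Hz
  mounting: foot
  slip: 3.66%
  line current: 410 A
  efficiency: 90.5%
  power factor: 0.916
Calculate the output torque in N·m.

P_in = √3·V·I·cosφ = 1.732 × 380 × 410 × 0.916 = 247179 W
P_out = η·P_in = 0.905 × 247179 = 223697 W
n_s = 120×50/6 = 1000 rpm; n = 1000×(1−0.0366) = 963 rpm
ω = 2π×963/60 = 100.8 rad/s
τ = P_out/ω = 223697/100.8 = 2220 N·m

2220 N·m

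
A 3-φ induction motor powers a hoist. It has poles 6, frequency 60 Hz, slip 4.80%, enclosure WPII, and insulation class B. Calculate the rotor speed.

n_s = 120f/p = 120×60/6 = 1200 rpm
n = n_s(1 − s) = 1200 × (1 − 0.048) = 1142 rpm

1142 rpm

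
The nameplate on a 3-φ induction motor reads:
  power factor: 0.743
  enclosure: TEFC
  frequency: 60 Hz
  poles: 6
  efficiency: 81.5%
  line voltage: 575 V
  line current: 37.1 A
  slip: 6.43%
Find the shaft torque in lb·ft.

P_in = √3·V·I·cosφ = 1.732 × 575 × 37.1 × 0.743 = 27452 W
P_out = η·P_in = 0.815 × 27452 = 22373 W
n_s = 120×60/6 = 1200 rpm; n = 1200×(1−0.0643) = 1123 rpm
ω = 2π×1123/60 = 117.6 rad/s
τ = P_out/ω = 22373/117.6 = 190.2 N·m
In lb·ft: 190.2/1.356 = 140 lb·ft

140 lb·ft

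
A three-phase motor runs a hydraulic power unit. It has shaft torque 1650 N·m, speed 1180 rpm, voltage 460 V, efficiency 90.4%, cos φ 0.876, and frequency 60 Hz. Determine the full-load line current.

ω = 2π×1180/60 = 123.6 rad/s; P_out = τω = 1650 × 123.6 = 203940 W
P_in = P_out / η = 203940 / 0.904 = 225597 W
I_L = P_in / (√3·V_L·cosφ) = 225597 / (1.732 × 460 × 0.876) = 323 A

323 A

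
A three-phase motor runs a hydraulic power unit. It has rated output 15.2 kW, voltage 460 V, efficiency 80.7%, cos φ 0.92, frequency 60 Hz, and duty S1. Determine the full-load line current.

P_out = 15.2 kW = 15200 W
P_in = P_out / η = 15200 / 0.807 = 18835 W
I_L = P_in / (√3·V_L·cosφ) = 18835 / (1.732 × 460 × 0.92) = 25.7 A

25.7 A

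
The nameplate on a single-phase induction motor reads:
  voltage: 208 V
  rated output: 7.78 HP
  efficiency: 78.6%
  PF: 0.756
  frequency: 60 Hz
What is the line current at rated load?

P_out = 7.78 × 746 = 5804 W
P_in = P_out / η = 5804 / 0.786 = 7384 W
I = P_in / (V·cosφ) = 7384 / (208 × 0.756) = 47 A

47 A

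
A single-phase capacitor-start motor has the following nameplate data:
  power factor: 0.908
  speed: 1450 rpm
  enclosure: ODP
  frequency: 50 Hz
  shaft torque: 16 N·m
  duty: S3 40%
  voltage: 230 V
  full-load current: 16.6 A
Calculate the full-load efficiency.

ω = 2π × 1450/60 = 151.8 rad/s; P_out = τω = 16 × 151.8 = 2429 W
P_in = V·I·cosφ = 230 × 16.6 × 0.908 = 3467 W
η = P_out / P_in = 2429 / 3467 = 0.701 = 70.1%

70.1 %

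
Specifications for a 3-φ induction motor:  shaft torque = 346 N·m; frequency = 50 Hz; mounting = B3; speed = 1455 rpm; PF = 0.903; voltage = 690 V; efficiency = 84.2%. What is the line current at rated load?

58 A

ω = 2π×1455/60 = 152.4 rad/s; P_out = τω = 346 × 152.4 = 52730 W
P_in = P_out / η = 52730 / 0.842 = 62625 W
I_L = P_in / (√3·V_L·cosφ) = 62625 / (1.732 × 690 × 0.903) = 58 A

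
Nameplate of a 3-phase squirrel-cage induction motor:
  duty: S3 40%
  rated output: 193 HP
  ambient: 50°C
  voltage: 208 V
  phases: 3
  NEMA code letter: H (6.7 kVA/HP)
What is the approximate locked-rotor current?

3590 A

S_LR = 6.7 × 193 = 1293.1 kVA
I_LR = S_LR/(√3·V_L) = 1293100/(1.732×208) = 3590 A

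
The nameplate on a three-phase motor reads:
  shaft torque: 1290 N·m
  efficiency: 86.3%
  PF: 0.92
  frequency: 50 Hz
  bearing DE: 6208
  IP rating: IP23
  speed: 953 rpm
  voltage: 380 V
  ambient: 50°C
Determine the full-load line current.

246 A

ω = 2π×953/60 = 99.8 rad/s; P_out = τω = 1290 × 99.8 = 128742 W
P_in = P_out / η = 128742 / 0.863 = 149180 W
I_L = P_in / (√3·V_L·cosφ) = 149180 / (1.732 × 380 × 0.92) = 246 A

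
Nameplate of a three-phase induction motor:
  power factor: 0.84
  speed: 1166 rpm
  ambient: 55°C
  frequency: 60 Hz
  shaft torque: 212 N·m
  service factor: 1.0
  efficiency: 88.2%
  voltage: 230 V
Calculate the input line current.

ω = 2π×1166/60 = 122.1 rad/s; P_out = τω = 212 × 122.1 = 25885 W
P_in = P_out / η = 25885 / 0.882 = 29348 W
I_L = P_in / (√3·V_L·cosφ) = 29348 / (1.732 × 230 × 0.84) = 87.7 A

87.7 A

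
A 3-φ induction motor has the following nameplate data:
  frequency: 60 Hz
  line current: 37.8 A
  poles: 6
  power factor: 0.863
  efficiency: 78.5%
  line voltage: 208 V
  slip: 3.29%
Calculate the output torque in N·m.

P_in = √3·V·I·cosφ = 1.732 × 208 × 37.8 × 0.863 = 11752 W
P_out = η·P_in = 0.785 × 11752 = 9225 W
n_s = 120×60/6 = 1200 rpm; n = 1200×(1−0.0329) = 1161 rpm
ω = 2π×1161/60 = 121.6 rad/s
τ = P_out/ω = 9225/121.6 = 75.9 N·m

75.9 N·m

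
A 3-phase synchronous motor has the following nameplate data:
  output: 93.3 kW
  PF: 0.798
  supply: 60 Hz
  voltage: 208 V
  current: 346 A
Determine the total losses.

6170 W

P_in = √3·V·I·cosφ = 1.732×208×346×0.798 = 99470 W
P_out = 93300 W
Losses = P_in − P_out = 99470 − 93300 = 6170 W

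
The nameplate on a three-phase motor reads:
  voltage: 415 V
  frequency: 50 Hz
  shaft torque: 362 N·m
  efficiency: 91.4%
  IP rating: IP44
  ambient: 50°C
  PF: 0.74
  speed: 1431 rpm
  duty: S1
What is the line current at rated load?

112 A

ω = 2π×1431/60 = 149.9 rad/s; P_out = τω = 362 × 149.9 = 54264 W
P_in = P_out / η = 54264 / 0.914 = 59370 W
I_L = P_in / (√3·V_L·cosφ) = 59370 / (1.732 × 415 × 0.74) = 112 A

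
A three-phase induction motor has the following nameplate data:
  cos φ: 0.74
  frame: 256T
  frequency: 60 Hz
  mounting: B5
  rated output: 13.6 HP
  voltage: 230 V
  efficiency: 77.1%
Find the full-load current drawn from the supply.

44.6 A

P_out = 13.6 × 746 = 10146 W
P_in = P_out / η = 10146 / 0.771 = 13160 W
I_L = P_in / (√3·V_L·cosφ) = 13160 / (1.732 × 230 × 0.74) = 44.6 A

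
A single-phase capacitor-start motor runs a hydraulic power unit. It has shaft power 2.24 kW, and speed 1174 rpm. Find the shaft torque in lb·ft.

13.4 lb·ft

ω = 2π × 1174/60 = 122.9 rad/s
τ = P/ω = 2240/122.9 = 18.23 N·m
In lb·ft: 18.23/1.356 = 13.4 lb·ft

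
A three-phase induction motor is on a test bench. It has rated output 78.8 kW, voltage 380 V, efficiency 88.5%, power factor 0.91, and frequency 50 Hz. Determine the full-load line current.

P_out = 78.8 kW = 78800 W
P_in = P_out / η = 78800 / 0.885 = 89040 W
I_L = P_in / (√3·V_L·cosφ) = 89040 / (1.732 × 380 × 0.91) = 149 A

149 A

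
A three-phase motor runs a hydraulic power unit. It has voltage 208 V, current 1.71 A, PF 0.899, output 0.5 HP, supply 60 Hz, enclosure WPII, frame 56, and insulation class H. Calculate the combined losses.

181 W

P_in = √3·V·I·cosφ = 1.732×208×1.71×0.899 = 554 W
P_out = 0.5×746 = 373 W
Losses = P_in − P_out = 554 − 373 = 181 W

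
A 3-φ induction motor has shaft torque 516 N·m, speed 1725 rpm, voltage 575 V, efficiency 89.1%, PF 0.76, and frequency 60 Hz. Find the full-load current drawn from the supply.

ω = 2π×1725/60 = 180.6 rad/s; P_out = τω = 516 × 180.6 = 93190 W
P_in = P_out / η = 93190 / 0.891 = 104590 W
I_L = P_in / (√3·V_L·cosφ) = 104590 / (1.732 × 575 × 0.76) = 138 A

138 A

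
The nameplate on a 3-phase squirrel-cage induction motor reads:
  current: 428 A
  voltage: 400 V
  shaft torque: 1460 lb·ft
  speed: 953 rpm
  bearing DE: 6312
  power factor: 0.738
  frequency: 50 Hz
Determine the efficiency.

τ = 1460 lb·ft × 1.356 = 1980 N·m
ω = 2π × 953/60 = 99.8 rad/s; P_out = τω = 1980 × 99.8 = 197604 W
P_in = √3·V_L·I_L·cosφ = 1.732 × 400 × 428 × 0.738 = 218831 W
η = P_out / P_in = 197604 / 218831 = 0.903 = 90.3%

90.3 %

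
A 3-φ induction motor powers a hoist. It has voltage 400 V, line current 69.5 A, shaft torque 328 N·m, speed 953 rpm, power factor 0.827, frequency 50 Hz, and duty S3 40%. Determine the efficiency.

82.2 %

ω = 2π × 953/60 = 99.8 rad/s; P_out = τω = 328 × 99.8 = 32734 W
P_in = √3·V_L·I_L·cosφ = 1.732 × 400 × 69.5 × 0.827 = 39820 W
η = P_out / P_in = 32734 / 39820 = 0.822 = 82.2%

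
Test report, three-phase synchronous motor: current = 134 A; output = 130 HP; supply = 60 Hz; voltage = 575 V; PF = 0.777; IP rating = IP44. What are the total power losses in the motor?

P_in = √3·V·I·cosφ = 1.732×575×134×0.777 = 103691 W
P_out = 130×746 = 96980 W
Losses = P_in − P_out = 103691 − 96980 = 6711 W

6.71 kW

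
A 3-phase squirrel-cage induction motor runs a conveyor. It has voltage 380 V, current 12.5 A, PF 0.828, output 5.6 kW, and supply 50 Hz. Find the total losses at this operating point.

P_in = √3·V·I·cosφ = 1.732×380×12.5×0.828 = 6812 W
P_out = 5600 W
Losses = P_in − P_out = 6812 − 5600 = 1212 W

1210 W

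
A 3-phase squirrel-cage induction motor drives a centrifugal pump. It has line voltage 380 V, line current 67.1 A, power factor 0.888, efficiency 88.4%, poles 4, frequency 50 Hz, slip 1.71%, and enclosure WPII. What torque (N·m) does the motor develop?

225 N·m

P_in = √3·V·I·cosφ = 1.732 × 380 × 67.1 × 0.888 = 39216 W
P_out = η·P_in = 0.884 × 39216 = 34667 W
n_s = 120×50/4 = 1500 rpm; n = 1500×(1−0.0171) = 1474 rpm
ω = 2π×1474/60 = 154.4 rad/s
τ = P_out/ω = 34667/154.4 = 225 N·m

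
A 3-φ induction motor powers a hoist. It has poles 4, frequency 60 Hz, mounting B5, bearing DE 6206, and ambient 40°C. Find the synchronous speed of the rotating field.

1800 rpm

n_s = 120f/p = 120×60/4 = 1800 rpm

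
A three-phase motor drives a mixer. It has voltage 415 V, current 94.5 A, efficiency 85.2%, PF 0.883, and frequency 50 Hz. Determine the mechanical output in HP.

P_in = √3·V·I·cosφ = 1.732 × 415 × 94.5 × 0.883 = 59978 W
P_out = η·P_in = 0.852 × 59978 = 51101 W
= 51101/746 = 68.5 HP

68.5 HP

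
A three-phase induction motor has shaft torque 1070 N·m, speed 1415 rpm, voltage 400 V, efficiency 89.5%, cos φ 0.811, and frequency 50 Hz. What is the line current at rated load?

ω = 2π×1415/60 = 148.2 rad/s; P_out = τω = 1070 × 148.2 = 158574 W
P_in = P_out / η = 158574 / 0.895 = 177178 W
I_L = P_in / (√3·V_L·cosφ) = 177178 / (1.732 × 400 × 0.811) = 315 A

315 A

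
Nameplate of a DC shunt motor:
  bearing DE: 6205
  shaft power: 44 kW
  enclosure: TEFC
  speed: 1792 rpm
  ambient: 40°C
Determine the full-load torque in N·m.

234 N·m

ω = 2π × 1792/60 = 187.7 rad/s
τ = P/ω = 44000/187.7 = 234 N·m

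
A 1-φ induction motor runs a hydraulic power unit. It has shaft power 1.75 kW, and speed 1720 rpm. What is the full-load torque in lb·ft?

7.17 lb·ft

ω = 2π × 1720/60 = 180.1 rad/s
τ = P/ω = 1750/180.1 = 9.717 N·m
In lb·ft: 9.717/1.356 = 7.17 lb·ft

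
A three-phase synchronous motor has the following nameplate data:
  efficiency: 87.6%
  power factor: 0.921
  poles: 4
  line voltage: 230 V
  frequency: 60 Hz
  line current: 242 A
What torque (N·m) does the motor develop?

P_in = √3·V·I·cosφ = 1.732 × 230 × 242 × 0.921 = 88787 W
P_out = η·P_in = 0.876 × 88787 = 77777 W
n = n_s = 120×60/4 = 1800 rpm (synchronous)
ω = 2π×1800/60 = 188.5 rad/s
τ = P_out/ω = 77777/188.5 = 413 N·m

413 N·m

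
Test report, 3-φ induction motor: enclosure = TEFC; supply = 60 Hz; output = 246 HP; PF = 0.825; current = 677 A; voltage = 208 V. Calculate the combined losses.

P_in = √3·V·I·cosφ = 1.732×208×677×0.825 = 201212 W
P_out = 246×746 = 183516 W
Losses = P_in − P_out = 201212 − 183516 = 17696 W

17.7 kW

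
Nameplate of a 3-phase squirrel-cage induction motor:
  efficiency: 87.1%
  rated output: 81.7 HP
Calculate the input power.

70 kW

P_out = 81.7 × 746 = 60948 W
P_in = P_out/η = 60948/0.871 = 69975 W = 70 kW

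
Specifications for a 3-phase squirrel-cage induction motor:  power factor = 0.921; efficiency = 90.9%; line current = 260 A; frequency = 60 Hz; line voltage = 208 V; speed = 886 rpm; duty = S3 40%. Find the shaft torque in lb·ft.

623 lb·ft

P_in = √3·V·I·cosφ = 1.732 × 208 × 260 × 0.921 = 86267 W
P_out = η·P_in = 0.909 × 86267 = 78417 W
n = 886 rpm
ω = 2π×886/60 = 92.78 rad/s
τ = P_out/ω = 78417/92.78 = 845.2 N·m
In lb·ft: 845.2/1.356 = 623 lb·ft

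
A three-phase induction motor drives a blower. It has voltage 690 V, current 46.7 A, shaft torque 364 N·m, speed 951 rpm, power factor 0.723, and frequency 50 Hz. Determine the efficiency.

ω = 2π × 951/60 = 99.59 rad/s; P_out = τω = 364 × 99.59 = 36251 W
P_in = √3·V_L·I_L·cosφ = 1.732 × 690 × 46.7 × 0.723 = 40351 W
η = P_out / P_in = 36251 / 40351 = 0.898 = 89.8%

89.8 %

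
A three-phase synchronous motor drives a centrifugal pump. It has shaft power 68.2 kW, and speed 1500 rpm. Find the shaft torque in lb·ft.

320 lb·ft

ω = 2π × 1500/60 = 157.1 rad/s
τ = P/ω = 68200/157.1 = 434.1 N·m
In lb·ft: 434.1/1.356 = 320 lb·ft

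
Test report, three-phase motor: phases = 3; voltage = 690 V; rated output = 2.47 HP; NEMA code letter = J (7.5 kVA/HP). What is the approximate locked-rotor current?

S_LR = 7.5 × 2.47 = 18.525 kVA
I_LR = S_LR/(√3·V_L) = 18525/(1.732×690) = 15.5 A

15.5 A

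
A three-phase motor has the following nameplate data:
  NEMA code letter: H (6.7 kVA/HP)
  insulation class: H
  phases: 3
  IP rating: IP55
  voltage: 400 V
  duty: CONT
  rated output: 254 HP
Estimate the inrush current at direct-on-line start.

2460 A

S_LR = 6.7 × 254 = 1701.8 kVA
I_LR = S_LR/(√3·V_L) = 1701800/(1.732×400) = 2460 A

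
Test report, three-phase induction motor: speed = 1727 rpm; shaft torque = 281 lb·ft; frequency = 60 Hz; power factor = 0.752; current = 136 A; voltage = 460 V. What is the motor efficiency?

τ = 281 lb·ft × 1.356 = 381 N·m
ω = 2π × 1727/60 = 180.9 rad/s; P_out = τω = 381 × 180.9 = 68923 W
P_in = √3·V_L·I_L·cosφ = 1.732 × 460 × 136 × 0.752 = 81482 W
η = P_out / P_in = 68923 / 81482 = 0.846 = 84.6%

84.6 %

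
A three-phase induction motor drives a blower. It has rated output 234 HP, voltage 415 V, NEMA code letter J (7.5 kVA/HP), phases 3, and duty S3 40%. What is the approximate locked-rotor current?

S_LR = 7.5 × 234 = 1755 kVA
I_LR = S_LR/(√3·V_L) = 1755000/(1.732×415) = 2440 A

2440 A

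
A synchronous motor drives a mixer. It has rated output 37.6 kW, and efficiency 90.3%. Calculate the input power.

41.6 kW

P_out = 37600 W
P_in = P_out/η = 37600/0.903 = 41639 W = 41.6 kW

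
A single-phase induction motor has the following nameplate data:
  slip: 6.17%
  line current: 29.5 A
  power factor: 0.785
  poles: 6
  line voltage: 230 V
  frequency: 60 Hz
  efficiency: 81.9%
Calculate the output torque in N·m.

37 N·m

P_in = V·I·cosφ = 230 × 29.5 × 0.785 = 5326 W
P_out = η·P_in = 0.819 × 5326 = 4362 W
n_s = 120×60/6 = 1200 rpm; n = 1200×(1−0.0617) = 1126 rpm
ω = 2π×1126/60 = 117.9 rad/s
τ = P_out/ω = 4362/117.9 = 37 N·m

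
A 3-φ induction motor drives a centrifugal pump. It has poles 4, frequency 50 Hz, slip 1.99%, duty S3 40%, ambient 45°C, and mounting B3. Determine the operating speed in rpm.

n_s = 120f/p = 120×50/4 = 1500 rpm
n = n_s(1 − s) = 1500 × (1 − 0.0199) = 1470 rpm

1470 rpm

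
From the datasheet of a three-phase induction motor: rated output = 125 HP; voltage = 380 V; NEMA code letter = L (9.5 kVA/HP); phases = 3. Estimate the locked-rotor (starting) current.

S_LR = 9.5 × 125 = 1187.5 kVA
I_LR = S_LR/(√3·V_L) = 1187500/(1.732×380) = 1800 A

1800 A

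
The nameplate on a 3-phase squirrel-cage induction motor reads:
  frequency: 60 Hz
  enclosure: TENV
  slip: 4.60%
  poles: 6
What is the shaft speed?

n_s = 120f/p = 120×60/6 = 1200 rpm
n = n_s(1 − s) = 1200 × (1 − 0.046) = 1145 rpm

1145 rpm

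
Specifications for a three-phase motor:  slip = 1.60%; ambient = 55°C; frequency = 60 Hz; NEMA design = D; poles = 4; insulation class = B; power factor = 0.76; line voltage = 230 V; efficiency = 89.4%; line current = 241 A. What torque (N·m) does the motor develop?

P_in = √3·V·I·cosφ = 1.732 × 230 × 241 × 0.76 = 72964 W
P_out = η·P_in = 0.894 × 72964 = 65230 W
n_s = 120×60/4 = 1800 rpm; n = 1800×(1−0.016) = 1771 rpm
ω = 2π×1771/60 = 185.5 rad/s
τ = P_out/ω = 65230/185.5 = 352 N·m

352 N·m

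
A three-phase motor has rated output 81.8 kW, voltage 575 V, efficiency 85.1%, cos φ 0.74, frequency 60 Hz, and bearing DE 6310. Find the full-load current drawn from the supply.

130 A

P_out = 81.8 kW = 81800 W
P_in = P_out / η = 81800 / 0.851 = 96122 W
I_L = P_in / (√3·V_L·cosφ) = 96122 / (1.732 × 575 × 0.74) = 130 A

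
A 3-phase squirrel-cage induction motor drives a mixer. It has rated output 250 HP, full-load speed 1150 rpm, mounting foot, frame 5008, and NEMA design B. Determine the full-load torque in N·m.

P_out = 250 × 746 = 186500 W
ω = 2π × 1150/60 = 120.4 rad/s
τ = P_out/ω = 186500/120.4 = 1550 N·m

1550 N·m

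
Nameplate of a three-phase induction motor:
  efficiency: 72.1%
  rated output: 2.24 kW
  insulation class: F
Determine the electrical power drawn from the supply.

P_out = 2240 W
P_in = P_out/η = 2240/0.721 = 3107 W = 3.11 kW

3.11 kW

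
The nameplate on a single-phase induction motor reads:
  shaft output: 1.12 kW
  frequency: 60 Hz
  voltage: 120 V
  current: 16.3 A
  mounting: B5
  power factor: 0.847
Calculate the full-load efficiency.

P_out = 1.12 kW = 1120 W
P_in = V·I·cosφ = 120 × 16.3 × 0.847 = 1657 W
η = P_out / P_in = 1120 / 1657 = 0.676 = 67.6%

67.6 %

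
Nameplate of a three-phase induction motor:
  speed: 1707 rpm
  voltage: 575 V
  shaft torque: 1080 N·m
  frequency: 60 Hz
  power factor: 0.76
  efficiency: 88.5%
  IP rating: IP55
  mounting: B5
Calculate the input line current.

ω = 2π×1707/60 = 178.8 rad/s; P_out = τω = 1080 × 178.8 = 193104 W
P_in = P_out / η = 193104 / 0.885 = 218197 W
I_L = P_in / (√3·V_L·cosφ) = 218197 / (1.732 × 575 × 0.76) = 288 A

288 A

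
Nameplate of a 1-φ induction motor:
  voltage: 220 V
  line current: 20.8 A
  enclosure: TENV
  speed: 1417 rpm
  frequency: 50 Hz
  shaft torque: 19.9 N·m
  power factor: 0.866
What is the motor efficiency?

74.5 %

ω = 2π × 1417/60 = 148.4 rad/s; P_out = τω = 19.9 × 148.4 = 2953 W
P_in = V·I·cosφ = 220 × 20.8 × 0.866 = 3963 W
η = P_out / P_in = 2953 / 3963 = 0.745 = 74.5%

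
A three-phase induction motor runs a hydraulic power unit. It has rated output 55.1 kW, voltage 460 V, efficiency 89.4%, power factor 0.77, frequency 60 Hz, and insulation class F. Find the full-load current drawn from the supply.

P_out = 55.1 kW = 55100 W
P_in = P_out / η = 55100 / 0.894 = 61633 W
I_L = P_in / (√3·V_L·cosφ) = 61633 / (1.732 × 460 × 0.77) = 100 A

100 A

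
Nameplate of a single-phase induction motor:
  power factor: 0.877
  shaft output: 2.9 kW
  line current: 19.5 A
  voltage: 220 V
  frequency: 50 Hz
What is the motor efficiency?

P_out = 2.9 kW = 2900 W
P_in = V·I·cosφ = 220 × 19.5 × 0.877 = 3762 W
η = P_out / P_in = 2900 / 3762 = 0.771 = 77.1%

77.1 %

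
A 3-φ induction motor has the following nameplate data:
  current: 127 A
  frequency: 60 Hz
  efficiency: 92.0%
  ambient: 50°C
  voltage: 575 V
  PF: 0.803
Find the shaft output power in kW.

93.4 kW

P_in = √3·V·I·cosφ = 1.732 × 575 × 127 × 0.803 = 101563 W
P_out = η·P_in = 0.92 × 101563 = 93438 W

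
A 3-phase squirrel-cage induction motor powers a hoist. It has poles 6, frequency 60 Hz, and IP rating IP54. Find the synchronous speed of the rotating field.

n_s = 120f/p = 120×60/6 = 1200 rpm

1200 rpm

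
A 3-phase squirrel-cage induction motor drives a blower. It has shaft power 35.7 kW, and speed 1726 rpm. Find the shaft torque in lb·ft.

ω = 2π × 1726/60 = 180.7 rad/s
τ = P/ω = 35700/180.7 = 197.6 N·m
In lb·ft: 197.6/1.356 = 146 lb·ft

146 lb·ft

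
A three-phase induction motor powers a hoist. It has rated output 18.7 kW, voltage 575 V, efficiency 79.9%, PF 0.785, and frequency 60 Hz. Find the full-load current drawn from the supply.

29.9 A

P_out = 18.7 kW = 18700 W
P_in = P_out / η = 18700 / 0.799 = 23404 W
I_L = P_in / (√3·V_L·cosφ) = 23404 / (1.732 × 575 × 0.785) = 29.9 A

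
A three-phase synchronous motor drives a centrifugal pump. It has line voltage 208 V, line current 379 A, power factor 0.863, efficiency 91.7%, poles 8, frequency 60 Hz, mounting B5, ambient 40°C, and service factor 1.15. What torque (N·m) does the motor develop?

1150 N·m

P_in = √3·V·I·cosφ = 1.732 × 208 × 379 × 0.863 = 117831 W
P_out = η·P_in = 0.917 × 117831 = 108051 W
n = n_s = 120×60/8 = 900 rpm (synchronous)
ω = 2π×900/60 = 94.25 rad/s
τ = P_out/ω = 108051/94.25 = 1150 N·m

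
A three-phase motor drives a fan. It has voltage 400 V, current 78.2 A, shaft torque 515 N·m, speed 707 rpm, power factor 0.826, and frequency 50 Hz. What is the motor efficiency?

ω = 2π × 707/60 = 74.04 rad/s; P_out = τω = 515 × 74.04 = 38131 W
P_in = √3·V_L·I_L·cosφ = 1.732 × 400 × 78.2 × 0.826 = 44750 W
η = P_out / P_in = 38131 / 44750 = 0.852 = 85.2%

85.2 %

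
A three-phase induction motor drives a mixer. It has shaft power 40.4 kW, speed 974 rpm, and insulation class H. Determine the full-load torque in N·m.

396 N·m

ω = 2π × 974/60 = 102 rad/s
τ = P/ω = 40400/102 = 396 N·m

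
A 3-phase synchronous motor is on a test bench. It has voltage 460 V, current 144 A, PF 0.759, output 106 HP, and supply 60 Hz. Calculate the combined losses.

P_in = √3·V·I·cosφ = 1.732×460×144×0.759 = 87078 W
P_out = 106×746 = 79076 W
Losses = P_in − P_out = 87078 − 79076 = 8002 W

8000 W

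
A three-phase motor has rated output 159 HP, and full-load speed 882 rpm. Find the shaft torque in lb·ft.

P_out = 159 × 746 = 118614 W
ω = 2π × 882/60 = 92.36 rad/s
τ = P_out/ω = 118614/92.36 = 1284 N·m
In lb·ft: 1284/1.356 = 947 lb·ft

947 lb·ft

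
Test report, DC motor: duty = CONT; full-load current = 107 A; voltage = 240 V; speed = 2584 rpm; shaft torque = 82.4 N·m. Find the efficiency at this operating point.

ω = 2π × 2584/60 = 270.6 rad/s; P_out = τω = 82.4 × 270.6 = 22297 W
P_in = V·I = 240 × 107 = 25680 W
η = P_out / P_in = 22297 / 25680 = 0.868 = 86.8%

86.8 %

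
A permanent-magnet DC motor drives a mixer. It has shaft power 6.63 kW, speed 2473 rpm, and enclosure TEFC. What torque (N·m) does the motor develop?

ω = 2π × 2473/60 = 259 rad/s
τ = P/ω = 6630/259 = 25.6 N·m

25.6 N·m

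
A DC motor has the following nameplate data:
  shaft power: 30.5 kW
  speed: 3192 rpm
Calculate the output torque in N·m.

91.2 N·m

ω = 2π × 3192/60 = 334.3 rad/s
τ = P/ω = 30500/334.3 = 91.2 N·m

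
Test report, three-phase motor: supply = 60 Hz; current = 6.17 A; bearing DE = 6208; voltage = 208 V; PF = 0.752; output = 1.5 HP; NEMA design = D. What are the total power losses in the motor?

P_in = √3·V·I·cosφ = 1.732×208×6.17×0.752 = 1672 W
P_out = 1.5×746 = 1119 W
Losses = P_in − P_out = 1672 − 1119 = 553 W

553 W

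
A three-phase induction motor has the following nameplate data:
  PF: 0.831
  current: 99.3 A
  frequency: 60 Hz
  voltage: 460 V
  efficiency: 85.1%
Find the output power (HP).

P_in = √3·V·I·cosφ = 1.732 × 460 × 99.3 × 0.831 = 65744 W
P_out = η·P_in = 0.851 × 65744 = 55948 W
= 55948/746 = 75 HP

75 HP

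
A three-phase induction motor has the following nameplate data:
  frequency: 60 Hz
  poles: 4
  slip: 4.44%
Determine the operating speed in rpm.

1720 rpm

n_s = 120f/p = 120×60/4 = 1800 rpm
n = n_s(1 − s) = 1800 × (1 − 0.0444) = 1720 rpm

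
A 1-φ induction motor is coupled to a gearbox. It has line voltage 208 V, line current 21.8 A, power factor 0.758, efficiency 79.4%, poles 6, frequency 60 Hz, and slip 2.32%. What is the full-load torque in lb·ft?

P_in = V·I·cosφ = 208 × 21.8 × 0.758 = 3437 W
P_out = η·P_in = 0.794 × 3437 = 2729 W
n_s = 120×60/6 = 1200 rpm; n = 1200×(1−0.0232) = 1172 rpm
ω = 2π×1172/60 = 122.7 rad/s
τ = P_out/ω = 2729/122.7 = 22.24 N·m
In lb·ft: 22.24/1.356 = 16.4 lb·ft

16.4 lb·ft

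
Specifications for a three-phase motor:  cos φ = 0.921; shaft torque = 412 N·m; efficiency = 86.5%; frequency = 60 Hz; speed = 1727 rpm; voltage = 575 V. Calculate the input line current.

ω = 2π×1727/60 = 180.9 rad/s; P_out = τω = 412 × 180.9 = 74531 W
P_in = P_out / η = 74531 / 0.865 = 86163 W
I_L = P_in / (√3·V_L·cosφ) = 86163 / (1.732 × 575 × 0.921) = 93.9 A

93.9 A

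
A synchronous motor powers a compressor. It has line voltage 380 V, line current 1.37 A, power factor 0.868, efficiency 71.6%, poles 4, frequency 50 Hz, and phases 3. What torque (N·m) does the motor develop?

P_in = √3·V·I·cosφ = 1.732 × 380 × 1.37 × 0.868 = 783 W
P_out = η·P_in = 0.716 × 783 = 561 W
n = n_s = 120×50/4 = 1500 rpm (synchronous)
ω = 2π×1500/60 = 157.1 rad/s
τ = P_out/ω = 561/157.1 = 3.57 N·m

3.57 N·m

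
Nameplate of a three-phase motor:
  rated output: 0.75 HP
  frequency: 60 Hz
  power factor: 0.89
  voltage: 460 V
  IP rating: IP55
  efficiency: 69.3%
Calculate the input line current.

1.14 A

P_out = 0.75 × 746 = 560 W
P_in = P_out / η = 560 / 0.693 = 808 W
I_L = P_in / (√3·V_L·cosφ) = 808 / (1.732 × 460 × 0.89) = 1.14 A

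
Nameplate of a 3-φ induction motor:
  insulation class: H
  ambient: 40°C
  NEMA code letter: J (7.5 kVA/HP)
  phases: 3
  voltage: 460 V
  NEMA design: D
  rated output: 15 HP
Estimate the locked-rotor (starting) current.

141 A

S_LR = 7.5 × 15 = 112.5 kVA
I_LR = S_LR/(√3·V_L) = 112500/(1.732×460) = 141 A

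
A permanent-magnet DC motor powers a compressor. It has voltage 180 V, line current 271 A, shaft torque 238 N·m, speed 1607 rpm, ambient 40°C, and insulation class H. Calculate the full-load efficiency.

82.1 %

ω = 2π × 1607/60 = 168.3 rad/s; P_out = τω = 238 × 168.3 = 40055 W
P_in = V·I = 180 × 271 = 48780 W
η = P_out / P_in = 40055 / 48780 = 0.821 = 82.1%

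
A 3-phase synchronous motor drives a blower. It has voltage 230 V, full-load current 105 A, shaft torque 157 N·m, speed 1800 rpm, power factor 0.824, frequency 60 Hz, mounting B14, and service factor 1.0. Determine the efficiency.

85.9 %

ω = 2π × 1800/60 = 188.5 rad/s; P_out = τω = 157 × 188.5 = 29595 W
P_in = √3·V_L·I_L·cosφ = 1.732 × 230 × 105 × 0.824 = 34466 W
η = P_out / P_in = 29595 / 34466 = 0.859 = 85.9%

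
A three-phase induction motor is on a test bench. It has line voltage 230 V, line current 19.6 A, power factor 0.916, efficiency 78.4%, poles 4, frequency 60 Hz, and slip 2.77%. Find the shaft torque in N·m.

30.6 N·m

P_in = √3·V·I·cosφ = 1.732 × 230 × 19.6 × 0.916 = 7152 W
P_out = η·P_in = 0.784 × 7152 = 5607 W
n_s = 120×60/4 = 1800 rpm; n = 1800×(1−0.0277) = 1750 rpm
ω = 2π×1750/60 = 183.3 rad/s
τ = P_out/ω = 5607/183.3 = 30.6 N·m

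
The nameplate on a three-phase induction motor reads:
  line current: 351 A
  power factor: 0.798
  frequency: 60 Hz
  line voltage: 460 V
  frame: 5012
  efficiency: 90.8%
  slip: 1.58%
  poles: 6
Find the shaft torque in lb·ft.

P_in = √3·V·I·cosφ = 1.732 × 460 × 351 × 0.798 = 223160 W
P_out = η·P_in = 0.908 × 223160 = 202629 W
n_s = 120×60/6 = 1200 rpm; n = 1200×(1−0.0158) = 1181 rpm
ω = 2π×1181/60 = 123.7 rad/s
τ = P_out/ω = 202629/123.7 = 1638 N·m
In lb·ft: 1638/1.356 = 1210 lb·ft

1210 lb·ft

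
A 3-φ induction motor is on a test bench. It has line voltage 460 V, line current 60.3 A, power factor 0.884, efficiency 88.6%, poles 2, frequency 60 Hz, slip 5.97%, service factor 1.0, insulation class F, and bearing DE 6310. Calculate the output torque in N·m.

P_in = √3·V·I·cosφ = 1.732 × 460 × 60.3 × 0.884 = 42469 W
P_out = η·P_in = 0.886 × 42469 = 37628 W
n_s = 120×60/2 = 3600 rpm; n = 3600×(1−0.0597) = 3385 rpm
ω = 2π×3385/60 = 354.5 rad/s
τ = P_out/ω = 37628/354.5 = 106 N·m

106 N·m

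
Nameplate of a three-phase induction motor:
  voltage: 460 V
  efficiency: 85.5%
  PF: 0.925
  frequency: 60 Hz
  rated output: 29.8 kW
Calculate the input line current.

47.3 A

P_out = 29.8 kW = 29800 W
P_in = P_out / η = 29800 / 0.855 = 34854 W
I_L = P_in / (√3·V_L·cosφ) = 34854 / (1.732 × 460 × 0.925) = 47.3 A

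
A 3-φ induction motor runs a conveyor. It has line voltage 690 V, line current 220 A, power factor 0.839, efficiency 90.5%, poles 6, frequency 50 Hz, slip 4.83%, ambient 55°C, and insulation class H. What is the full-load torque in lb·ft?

P_in = √3·V·I·cosφ = 1.732 × 690 × 220 × 0.839 = 220588 W
P_out = η·P_in = 0.905 × 220588 = 199632 W
n_s = 120×50/6 = 1000 rpm; n = 1000×(1−0.0483) = 952 rpm
ω = 2π×952/60 = 99.69 rad/s
τ = P_out/ω = 199632/99.69 = 2003 N·m
In lb·ft: 2003/1.356 = 1480 lb·ft

1480 lb·ft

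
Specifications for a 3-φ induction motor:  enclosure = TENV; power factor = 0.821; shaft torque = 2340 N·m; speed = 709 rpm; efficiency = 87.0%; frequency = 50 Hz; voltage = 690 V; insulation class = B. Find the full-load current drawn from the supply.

204 A

ω = 2π×709/60 = 74.25 rad/s; P_out = τω = 2340 × 74.25 = 173745 W
P_in = P_out / η = 173745 / 0.870 = 199707 W
I_L = P_in / (√3·V_L·cosφ) = 199707 / (1.732 × 690 × 0.821) = 204 A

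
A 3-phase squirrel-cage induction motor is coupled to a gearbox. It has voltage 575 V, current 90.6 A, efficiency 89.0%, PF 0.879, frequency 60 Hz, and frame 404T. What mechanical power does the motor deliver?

70.6 kW

P_in = √3·V·I·cosφ = 1.732 × 575 × 90.6 × 0.879 = 79311 W
P_out = η·P_in = 0.89 × 79311 = 70587 W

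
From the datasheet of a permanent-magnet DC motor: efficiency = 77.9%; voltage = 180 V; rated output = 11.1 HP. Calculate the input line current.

P_out = 11.1 × 746 = 8281 W
P_in = P_out / η = 8281 / 0.779 = 10630 W
I = P_in / V = 10630 / 180 = 59.1 A

59.1 A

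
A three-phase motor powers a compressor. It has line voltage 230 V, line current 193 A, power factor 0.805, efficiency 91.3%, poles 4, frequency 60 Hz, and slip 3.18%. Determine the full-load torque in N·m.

310 N·m

P_in = √3·V·I·cosφ = 1.732 × 230 × 193 × 0.805 = 61891 W
P_out = η·P_in = 0.913 × 61891 = 56506 W
n_s = 120×60/4 = 1800 rpm; n = 1800×(1−0.0318) = 1743 rpm
ω = 2π×1743/60 = 182.5 rad/s
τ = P_out/ω = 56506/182.5 = 310 N·m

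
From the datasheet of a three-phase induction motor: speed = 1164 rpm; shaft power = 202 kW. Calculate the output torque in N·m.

ω = 2π × 1164/60 = 121.9 rad/s
τ = P/ω = 202000/121.9 = 1660 N·m

1660 N·m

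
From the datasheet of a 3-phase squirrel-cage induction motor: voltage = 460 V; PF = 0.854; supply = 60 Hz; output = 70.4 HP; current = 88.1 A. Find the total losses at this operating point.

P_in = √3·V·I·cosφ = 1.732×460×88.1×0.854 = 59943 W
P_out = 70.4×746 = 52518 W
Losses = P_in − P_out = 59943 − 52518 = 7425 W

7430 W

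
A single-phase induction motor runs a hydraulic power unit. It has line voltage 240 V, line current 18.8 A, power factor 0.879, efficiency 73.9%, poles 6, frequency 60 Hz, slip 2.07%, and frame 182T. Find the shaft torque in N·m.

23.8 N·m

P_in = V·I·cosφ = 240 × 18.8 × 0.879 = 3966 W
P_out = η·P_in = 0.739 × 3966 = 2931 W
n_s = 120×60/6 = 1200 rpm; n = 1200×(1−0.0207) = 1175 rpm
ω = 2π×1175/60 = 123 rad/s
τ = P_out/ω = 2931/123 = 23.8 N·m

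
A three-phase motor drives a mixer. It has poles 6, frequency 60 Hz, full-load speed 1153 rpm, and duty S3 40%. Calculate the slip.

n_s = 120f/p = 120×60/6 = 1200 rpm
s = (n_s − n)/n_s = (1200 − 1153)/1200 = 0.0392

3.9 %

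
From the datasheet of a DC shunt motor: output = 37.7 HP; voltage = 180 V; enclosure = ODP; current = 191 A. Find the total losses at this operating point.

P_in = V·I = 180×191 = 34380 W
P_out = 37.7×746 = 28124 W
Losses = P_in − P_out = 34380 − 28124 = 6256 W

6260 W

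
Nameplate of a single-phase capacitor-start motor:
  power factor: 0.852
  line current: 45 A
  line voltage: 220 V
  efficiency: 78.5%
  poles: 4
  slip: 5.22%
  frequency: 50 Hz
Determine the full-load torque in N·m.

P_in = V·I·cosφ = 220 × 45 × 0.852 = 8435 W
P_out = η·P_in = 0.785 × 8435 = 6621 W
n_s = 120×50/4 = 1500 rpm; n = 1500×(1−0.0522) = 1422 rpm
ω = 2π×1422/60 = 148.9 rad/s
τ = P_out/ω = 6621/148.9 = 44.5 N·m

44.5 N·m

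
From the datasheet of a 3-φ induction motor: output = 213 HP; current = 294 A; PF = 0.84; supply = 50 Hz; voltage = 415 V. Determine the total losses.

18600 W

P_in = √3·V·I·cosφ = 1.732×415×294×0.84 = 177510 W
P_out = 213×746 = 158898 W
Losses = P_in − P_out = 177510 − 158898 = 18612 W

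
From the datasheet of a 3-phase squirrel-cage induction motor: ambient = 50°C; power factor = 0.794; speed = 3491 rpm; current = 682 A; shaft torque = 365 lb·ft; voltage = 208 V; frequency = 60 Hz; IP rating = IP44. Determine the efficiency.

92.7 %

τ = 365 lb·ft × 1.356 = 494.9 N·m
ω = 2π × 3491/60 = 365.6 rad/s; P_out = τω = 494.9 × 365.6 = 180935 W
P_in = √3·V_L·I_L·cosφ = 1.732 × 208 × 682 × 0.794 = 195082 W
η = P_out / P_in = 180935 / 195082 = 0.927 = 92.7%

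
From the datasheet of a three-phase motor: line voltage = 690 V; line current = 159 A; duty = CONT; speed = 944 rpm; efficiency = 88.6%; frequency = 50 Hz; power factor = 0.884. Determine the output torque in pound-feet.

P_in = √3·V·I·cosφ = 1.732 × 690 × 159 × 0.884 = 167976 W
P_out = η·P_in = 0.886 × 167976 = 148827 W
n = 944 rpm
ω = 2π×944/60 = 98.86 rad/s
τ = P_out/ω = 148827/98.86 = 1505 N·m
In lb·ft: 1505/1.356 = 1110 lb·ft

1110 lb·ft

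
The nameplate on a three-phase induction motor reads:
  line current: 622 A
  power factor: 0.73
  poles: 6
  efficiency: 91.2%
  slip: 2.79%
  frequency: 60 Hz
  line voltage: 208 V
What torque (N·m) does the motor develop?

1220 N·m

P_in = √3·V·I·cosφ = 1.732 × 208 × 622 × 0.73 = 163578 W
P_out = η·P_in = 0.912 × 163578 = 149183 W
n_s = 120×60/6 = 1200 rpm; n = 1200×(1−0.0279) = 1167 rpm
ω = 2π×1167/60 = 122.2 rad/s
τ = P_out/ω = 149183/122.2 = 1220 N·m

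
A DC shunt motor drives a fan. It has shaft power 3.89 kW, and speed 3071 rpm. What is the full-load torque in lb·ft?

8.92 lb·ft

ω = 2π × 3071/60 = 321.6 rad/s
τ = P/ω = 3890/321.6 = 12.1 N·m
In lb·ft: 12.1/1.356 = 8.92 lb·ft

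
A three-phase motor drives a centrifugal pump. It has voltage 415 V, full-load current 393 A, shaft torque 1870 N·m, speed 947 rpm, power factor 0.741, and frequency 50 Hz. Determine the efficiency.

ω = 2π × 947/60 = 99.17 rad/s; P_out = τω = 1870 × 99.17 = 185448 W
P_in = √3·V_L·I_L·cosφ = 1.732 × 415 × 393 × 0.741 = 209318 W
η = P_out / P_in = 185448 / 209318 = 0.886 = 88.6%

88.6 %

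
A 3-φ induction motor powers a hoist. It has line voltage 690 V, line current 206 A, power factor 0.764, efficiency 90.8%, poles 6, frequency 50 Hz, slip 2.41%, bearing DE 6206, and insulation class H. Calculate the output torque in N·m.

1670 N·m

P_in = √3·V·I·cosφ = 1.732 × 690 × 206 × 0.764 = 188086 W
P_out = η·P_in = 0.908 × 188086 = 170782 W
n_s = 120×50/6 = 1000 rpm; n = 1000×(1−0.0241) = 976 rpm
ω = 2π×976/60 = 102.2 rad/s
τ = P_out/ω = 170782/102.2 = 1670 N·m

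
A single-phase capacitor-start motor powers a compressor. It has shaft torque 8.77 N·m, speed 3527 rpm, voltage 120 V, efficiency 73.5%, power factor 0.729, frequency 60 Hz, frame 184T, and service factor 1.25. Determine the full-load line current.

ω = 2π×3527/60 = 369.3 rad/s; P_out = τω = 8.77 × 369.3 = 3239 W
P_in = P_out / η = 3239 / 0.735 = 4407 W
I = P_in / (V·cosφ) = 4407 / (120 × 0.729) = 50.4 A

50.4 A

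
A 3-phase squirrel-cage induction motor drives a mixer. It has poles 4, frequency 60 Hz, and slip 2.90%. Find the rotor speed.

n_s = 120f/p = 120×60/4 = 1800 rpm
n = n_s(1 − s) = 1800 × (1 − 0.029) = 1748 rpm

1748 rpm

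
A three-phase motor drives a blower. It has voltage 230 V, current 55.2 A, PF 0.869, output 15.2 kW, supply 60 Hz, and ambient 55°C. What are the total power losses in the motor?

P_in = √3·V·I·cosφ = 1.732×230×55.2×0.869 = 19109 W
P_out = 15200 W
Losses = P_in − P_out = 19109 − 15200 = 3909 W

3.91 kW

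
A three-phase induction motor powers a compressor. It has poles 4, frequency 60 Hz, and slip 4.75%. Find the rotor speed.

1714 rpm

n_s = 120f/p = 120×60/4 = 1800 rpm
n = n_s(1 − s) = 1800 × (1 − 0.0475) = 1714 rpm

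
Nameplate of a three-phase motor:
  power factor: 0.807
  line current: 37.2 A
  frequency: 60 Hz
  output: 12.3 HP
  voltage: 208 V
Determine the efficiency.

P_out = 12.3 × 746 = 9176 W
P_in = √3·V_L·I_L·cosφ = 1.732 × 208 × 37.2 × 0.807 = 10815 W
η = P_out / P_in = 9176 / 10815 = 0.848 = 84.8%

84.8 %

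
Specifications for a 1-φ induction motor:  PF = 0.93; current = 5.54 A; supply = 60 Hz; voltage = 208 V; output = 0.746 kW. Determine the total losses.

326 W

P_in = V·I·cosφ = 208×5.54×0.93 = 1072 W
P_out = 746 W
Losses = P_in − P_out = 1072 − 746 = 326 W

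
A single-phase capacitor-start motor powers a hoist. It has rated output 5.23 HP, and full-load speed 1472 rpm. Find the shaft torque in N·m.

P_out = 5.23 × 746 = 3902 W
ω = 2π × 1472/60 = 154.1 rad/s
τ = P_out/ω = 3902/154.1 = 25.3 N·m

25.3 N·m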